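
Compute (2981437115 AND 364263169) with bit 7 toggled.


Step 1: 2981437115 & 364263169 = 297014785
Step 2: 297014785 ^ (1 << 7) = 297014785 ^ 128 = 297014913

297014913


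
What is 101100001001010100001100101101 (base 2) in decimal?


101100001001010100001100101101 in decimal = 740639533

740639533


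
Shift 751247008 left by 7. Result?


0b101100110001110001111010100000 << 7 = 0b1011001100011100011110101000000000000 = 96159617024

96159617024


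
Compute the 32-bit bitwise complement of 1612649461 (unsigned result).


~0b1100000000111110001001111110101 = 0b10011111111000001110110000001010 = 2682317834 (32-bit unsigned)

2682317834


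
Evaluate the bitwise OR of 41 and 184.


0b101001 | 0b10111000 = 0b10111001 = 185

185


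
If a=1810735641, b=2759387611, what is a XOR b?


1810735641 ^ 2759387611 = 3482667970

3482667970


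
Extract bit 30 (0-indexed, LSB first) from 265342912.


0b1111110100001100111111000000, position 30 = 0

0


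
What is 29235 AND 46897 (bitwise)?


0b111001000110011 & 0b1011011100110001 = 0b11001000110001 = 12849

12849


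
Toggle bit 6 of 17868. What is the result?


17868 ^ (1 << 6) = 17868 ^ 64 = 17804

17804


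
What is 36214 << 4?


0b1000110101110110 << 4 = 0b10001101011101100000 = 579424

579424


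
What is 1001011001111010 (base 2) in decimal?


1001011001111010 in decimal = 38522

38522


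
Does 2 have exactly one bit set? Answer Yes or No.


0b10. Only one bit set => Yes

Yes


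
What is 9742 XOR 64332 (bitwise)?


0b10011000001110 ^ 0b1111101101001100 = 0b1101110101000010 = 56642

56642


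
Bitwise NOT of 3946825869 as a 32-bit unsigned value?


~0b11101011001111111100100010001101 = 0b10100110000000011011101110010 = 348141426 (32-bit unsigned)

348141426


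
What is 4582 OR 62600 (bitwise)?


0b1000111100110 | 0b1111010010001000 = 0b1111010111101110 = 62958

62958


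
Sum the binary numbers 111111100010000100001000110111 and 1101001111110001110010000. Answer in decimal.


111111100010000100001000110111 + 1101001111110001110010000 = 1000001001100000010010111000111 = 1093674439

1093674439


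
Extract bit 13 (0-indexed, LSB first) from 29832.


0b111010010001000, position 13 = 1

1


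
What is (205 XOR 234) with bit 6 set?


Step 1: 205 ^ 234 = 39
Step 2: 39 | (1 << 6) = 39 | 64 = 103

103


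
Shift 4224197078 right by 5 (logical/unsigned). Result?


0b11111011110010000010000111010110 >> 5 = 0b111110111100100000100001110 = 132006158

132006158


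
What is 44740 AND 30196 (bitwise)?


0b1010111011000100 & 0b111010111110100 = 0b10010011000100 = 9412

9412


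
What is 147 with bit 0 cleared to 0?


147 & ~(1 << 0) = 146

146


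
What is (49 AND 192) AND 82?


Step 1: 49 & 192 = 0
Step 2: 0 & 82 = 0

0


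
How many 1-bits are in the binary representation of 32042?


0b111110100101010 has 9 set bits

9


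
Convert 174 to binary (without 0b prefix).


174 = 10101110 in binary

10101110


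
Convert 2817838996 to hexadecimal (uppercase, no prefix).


2817838996 = A7F4CF94 hex

A7F4CF94


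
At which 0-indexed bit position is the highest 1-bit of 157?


0b10011101. Highest set bit at position 7

7


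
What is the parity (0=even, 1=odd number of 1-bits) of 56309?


0b1101101111110101 has 12 ones => parity 0

0


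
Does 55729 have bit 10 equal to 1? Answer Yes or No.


0b1101100110110001, bit 10 = 0. No

No


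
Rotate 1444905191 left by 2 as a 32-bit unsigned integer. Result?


Rotate 0b1010110000111111000000011100111 left by 2 (32-bit) = 0b1011000011111100000001110011101 = 1484653469

1484653469


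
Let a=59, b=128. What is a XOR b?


59 ^ 128 = 187

187


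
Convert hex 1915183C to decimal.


1915183C hex = 420812860 decimal

420812860


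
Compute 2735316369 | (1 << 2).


2735316369 | (1 << 2) = 2735316369 | 4 = 2735316373

2735316373


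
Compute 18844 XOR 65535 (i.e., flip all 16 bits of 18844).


18844 ^ 65535 = 46691

46691


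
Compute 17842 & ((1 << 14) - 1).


17842 & 16383 = 1458

1458


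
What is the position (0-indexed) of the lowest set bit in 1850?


0b11100111010. Lowest set bit at position 1

1


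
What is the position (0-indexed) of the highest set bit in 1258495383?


0b1001011000000110001110110010111. Highest set bit at position 30

30


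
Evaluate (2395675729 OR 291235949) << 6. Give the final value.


Step 1: 2395675729 | 291235949 = 2681994365
Step 2: 2681994365 << 6 = 171647639360

171647639360


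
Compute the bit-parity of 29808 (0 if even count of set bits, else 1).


0b111010001110000 has 7 ones => parity 1

1


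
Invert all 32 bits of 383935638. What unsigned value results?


383935638 ^ 4294967295 = 3911031657

3911031657


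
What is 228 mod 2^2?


228 & 3 = 0

0


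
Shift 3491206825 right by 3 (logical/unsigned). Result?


0b11010000000101111001011010101001 >> 3 = 0b11010000000101111001011010101 = 436400853

436400853


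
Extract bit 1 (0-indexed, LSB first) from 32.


0b100000, position 1 = 0

0


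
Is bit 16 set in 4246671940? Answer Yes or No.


0b11111101000111110001001001000100, bit 16 = 1. Yes

Yes


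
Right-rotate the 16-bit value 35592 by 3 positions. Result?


Rotate 0b1000101100001000 right by 3 (16-bit) = 0b1000101100001 = 4449

4449


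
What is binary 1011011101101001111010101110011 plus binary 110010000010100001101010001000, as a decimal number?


1011011101101001111010101110011 + 110010000010100001101010001000 = 10001101101111110000111111111011 = 2378108923

2378108923


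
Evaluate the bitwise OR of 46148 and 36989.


0b1011010001000100 | 0b1001000001111101 = 0b1011010001111101 = 46205

46205


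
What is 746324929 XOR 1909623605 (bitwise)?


0b101100011111000000001111000001 ^ 0b1110001110100101000101100110101 = 0b1011101101011101000100011110100 = 1571719412

1571719412


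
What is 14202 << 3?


0b11011101111010 << 3 = 0b11011101111010000 = 113616

113616


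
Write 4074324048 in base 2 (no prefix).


4074324048 = 11110010110110010100000001010000 in binary

11110010110110010100000001010000


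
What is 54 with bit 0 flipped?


54 ^ (1 << 0) = 54 ^ 1 = 55

55


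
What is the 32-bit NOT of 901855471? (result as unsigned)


~0b110101110000010011100011101111 = 0b11001010001111101100011100010000 = 3393111824 (32-bit unsigned)

3393111824


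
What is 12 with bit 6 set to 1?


12 | (1 << 6) = 12 | 64 = 76

76


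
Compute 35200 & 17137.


0b1000100110000000 & 0b100001011110001 = 0b10000000 = 128

128


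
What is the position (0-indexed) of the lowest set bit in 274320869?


0b10000010110011100110111100101. Lowest set bit at position 0

0


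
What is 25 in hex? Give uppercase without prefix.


25 = 19 hex

19


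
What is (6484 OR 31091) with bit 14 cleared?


Step 1: 6484 | 31091 = 31095
Step 2: 31095 & ~(1 << 14) = 14711

14711


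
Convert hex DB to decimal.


DB hex = 219 decimal

219


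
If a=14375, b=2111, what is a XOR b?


14375 ^ 2111 = 12312

12312


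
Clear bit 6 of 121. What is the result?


121 & ~(1 << 6) = 57

57


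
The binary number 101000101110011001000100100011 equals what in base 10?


101000101110011001000100100011 in decimal = 683249955

683249955


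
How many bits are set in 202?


0b11001010 has 4 set bits

4


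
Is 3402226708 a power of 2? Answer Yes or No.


0b11001010110010011101110000010100. Multiple bits set => No

No


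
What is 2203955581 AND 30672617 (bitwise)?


0b10000011010111011011000101111101 & 0b1110101000000011011101001 = 0b1010101000000000001101001 = 22282345

22282345


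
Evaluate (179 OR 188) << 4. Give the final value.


Step 1: 179 | 188 = 191
Step 2: 191 << 4 = 3056

3056


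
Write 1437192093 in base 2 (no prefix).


1437192093 = 1010101101010011100111110011101 in binary

1010101101010011100111110011101


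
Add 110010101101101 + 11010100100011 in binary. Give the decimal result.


110010101101101 + 11010100100011 = 1001101010010000 = 39568

39568


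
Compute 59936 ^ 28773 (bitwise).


0b1110101000100000 ^ 0b111000001100101 = 0b1001101001000101 = 39493

39493


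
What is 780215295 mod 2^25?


780215295 & 33554431 = 8463359

8463359


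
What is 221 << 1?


0b11011101 << 1 = 0b110111010 = 442

442


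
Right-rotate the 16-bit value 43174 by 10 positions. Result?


Rotate 0b1010100010100110 right by 10 (16-bit) = 0b10100110101010 = 10666

10666


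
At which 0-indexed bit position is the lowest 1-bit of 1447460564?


0b1010110010001100111111011010100. Lowest set bit at position 2

2


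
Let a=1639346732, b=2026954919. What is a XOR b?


1639346732 ^ 2026954919 = 426152587

426152587


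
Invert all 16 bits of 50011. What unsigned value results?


50011 ^ 65535 = 15524

15524


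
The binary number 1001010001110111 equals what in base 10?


1001010001110111 in decimal = 38007

38007


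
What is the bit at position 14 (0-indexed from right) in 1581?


0b11000101101, position 14 = 0

0


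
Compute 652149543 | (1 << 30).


652149543 | (1 << 30) = 652149543 | 1073741824 = 1725891367

1725891367


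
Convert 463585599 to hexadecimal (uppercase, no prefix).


463585599 = 1BA1C13F hex

1BA1C13F


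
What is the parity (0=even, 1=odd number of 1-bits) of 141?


0b10001101 has 4 ones => parity 0

0


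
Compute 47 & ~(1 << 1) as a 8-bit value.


47 & ~(1 << 1) = 45

45


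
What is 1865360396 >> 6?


0b1101111001011110010010000001100 >> 6 = 0b1101111001011110010010000 = 29146256

29146256


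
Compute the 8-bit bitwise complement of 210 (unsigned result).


~0b11010010 = 0b101101 = 45 (8-bit unsigned)

45


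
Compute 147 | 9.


0b10010011 | 0b1001 = 0b10011011 = 155

155


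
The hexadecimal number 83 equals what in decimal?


83 hex = 131 decimal

131


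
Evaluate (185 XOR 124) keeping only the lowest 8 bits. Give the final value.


Step 1: 185 ^ 124 = 197
Step 2: 197 & 255 = 197

197


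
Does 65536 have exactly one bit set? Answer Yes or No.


0b10000000000000000. Only one bit set => Yes

Yes


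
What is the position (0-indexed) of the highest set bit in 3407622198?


0b11001011000111000011000000110110. Highest set bit at position 31

31


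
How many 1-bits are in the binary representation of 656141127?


0b100111000110111110101101000111 has 18 set bits

18


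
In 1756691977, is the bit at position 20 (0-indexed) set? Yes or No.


0b1101000101101001111111000001001, bit 20 = 1. Yes

Yes


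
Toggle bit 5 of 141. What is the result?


141 ^ (1 << 5) = 141 ^ 32 = 173

173


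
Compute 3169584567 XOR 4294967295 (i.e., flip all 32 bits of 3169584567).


3169584567 ^ 4294967295 = 1125382728

1125382728


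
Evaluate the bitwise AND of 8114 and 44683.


0b1111110110010 & 0b1010111010001011 = 0b111010000010 = 3714

3714


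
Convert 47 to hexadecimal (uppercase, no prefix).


47 = 2F hex

2F


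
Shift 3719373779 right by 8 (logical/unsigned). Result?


0b11011101101100010010001111010011 >> 8 = 0b110111011011000100100011 = 14528803

14528803


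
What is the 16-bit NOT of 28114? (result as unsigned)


~0b110110111010010 = 0b1001001000101101 = 37421 (16-bit unsigned)

37421


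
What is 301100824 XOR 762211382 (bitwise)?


0b10001111100100110111100011000 ^ 0b101101011011100110110000110110 = 0b111100100111000000001100101110 = 1016857390

1016857390


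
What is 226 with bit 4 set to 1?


226 | (1 << 4) = 226 | 16 = 242

242


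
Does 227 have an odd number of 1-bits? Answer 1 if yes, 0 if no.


0b11100011 has 5 ones => parity 1

1


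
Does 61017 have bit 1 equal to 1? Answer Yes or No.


0b1110111001011001, bit 1 = 0. No

No


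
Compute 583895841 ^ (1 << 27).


583895841 ^ (1 << 27) = 583895841 ^ 134217728 = 718113569

718113569


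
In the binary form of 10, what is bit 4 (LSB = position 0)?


0b1010, position 4 = 0

0


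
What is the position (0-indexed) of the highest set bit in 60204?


0b1110101100101100. Highest set bit at position 15

15


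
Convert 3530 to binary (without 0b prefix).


3530 = 110111001010 in binary

110111001010


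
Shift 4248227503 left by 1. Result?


0b11111101001101101100111010101111 << 1 = 0b111111010011011011001110101011110 = 8496455006

8496455006


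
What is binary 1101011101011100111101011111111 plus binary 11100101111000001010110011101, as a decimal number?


1101011101011100111101011111111 + 11100101111000001010110011101 = 10001000011010101001000010011100 = 2288685212

2288685212


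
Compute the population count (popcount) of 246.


0b11110110 has 6 set bits

6


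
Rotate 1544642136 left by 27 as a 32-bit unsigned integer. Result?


Rotate 0b1011100000100010101111001011000 left by 27 (32-bit) = 0b11000010111000001000101011110010 = 3269495538

3269495538


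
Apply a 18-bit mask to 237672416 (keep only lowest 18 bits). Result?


237672416 & 262143 = 169952

169952


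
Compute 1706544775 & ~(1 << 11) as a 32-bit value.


1706544775 & ~(1 << 11) = 1706542727

1706542727


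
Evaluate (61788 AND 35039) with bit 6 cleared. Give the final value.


Step 1: 61788 & 35039 = 32860
Step 2: 32860 & ~(1 << 6) = 32796

32796


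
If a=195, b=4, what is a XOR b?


195 ^ 4 = 199

199


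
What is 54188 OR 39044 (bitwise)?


0b1101001110101100 | 0b1001100010000100 = 0b1101101110101100 = 56236

56236


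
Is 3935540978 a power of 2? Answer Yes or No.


0b11101010100100111001011011110010. Multiple bits set => No

No


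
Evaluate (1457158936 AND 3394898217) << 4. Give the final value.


Step 1: 1457158936 & 3394898217 = 1113196808
Step 2: 1113196808 << 4 = 17811148928

17811148928


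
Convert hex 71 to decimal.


71 hex = 113 decimal

113


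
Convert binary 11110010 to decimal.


11110010 in decimal = 242

242


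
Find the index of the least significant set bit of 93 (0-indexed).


0b1011101. Lowest set bit at position 0

0


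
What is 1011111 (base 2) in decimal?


1011111 in decimal = 95

95


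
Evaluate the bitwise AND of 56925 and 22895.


0b1101111001011101 & 0b101100101101111 = 0b101100001001101 = 22605

22605


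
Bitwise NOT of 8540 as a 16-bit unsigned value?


~0b10000101011100 = 0b1101111010100011 = 56995 (16-bit unsigned)

56995


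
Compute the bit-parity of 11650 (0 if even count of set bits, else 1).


0b10110110000010 has 6 ones => parity 0

0


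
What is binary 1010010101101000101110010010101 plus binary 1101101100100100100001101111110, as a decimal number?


1010010101101000101110010010101 + 1101101100100100100001101111110 = 11000000010001101010000000010011 = 3225853971

3225853971


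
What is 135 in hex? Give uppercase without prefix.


135 = 87 hex

87


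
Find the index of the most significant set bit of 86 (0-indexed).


0b1010110. Highest set bit at position 6

6


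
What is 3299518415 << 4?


0b11000100101010101010011111001111 << 4 = 0b110001001010101010100111110011110000 = 52792294640

52792294640


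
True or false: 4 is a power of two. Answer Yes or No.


0b100. Only one bit set => Yes

Yes


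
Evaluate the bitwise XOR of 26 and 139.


0b11010 ^ 0b10001011 = 0b10010001 = 145

145


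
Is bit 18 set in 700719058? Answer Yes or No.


0b101001110001000001111111010010, bit 18 = 1. Yes

Yes


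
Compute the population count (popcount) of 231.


0b11100111 has 6 set bits

6


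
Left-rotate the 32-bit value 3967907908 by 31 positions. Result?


Rotate 0b11101100100000010111100001000100 left by 31 (32-bit) = 0b1110110010000001011110000100010 = 1983953954

1983953954


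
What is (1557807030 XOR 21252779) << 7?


Step 1: 1557807030 ^ 21252779 = 1570665757
Step 2: 1570665757 << 7 = 201045216896

201045216896


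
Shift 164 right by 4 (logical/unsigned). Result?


0b10100100 >> 4 = 0b1010 = 10

10


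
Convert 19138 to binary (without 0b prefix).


19138 = 100101011000010 in binary

100101011000010


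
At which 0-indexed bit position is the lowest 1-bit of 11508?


0b10110011110100. Lowest set bit at position 2

2


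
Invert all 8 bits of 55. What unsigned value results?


55 ^ 255 = 200

200


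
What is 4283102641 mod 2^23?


4283102641 & 8388607 = 4912561

4912561


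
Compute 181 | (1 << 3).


181 | (1 << 3) = 181 | 8 = 189

189


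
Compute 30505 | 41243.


0b111011100101001 | 0b1010000100011011 = 0b1111011100111011 = 63291

63291


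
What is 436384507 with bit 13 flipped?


436384507 ^ (1 << 13) = 436384507 ^ 8192 = 436376315

436376315


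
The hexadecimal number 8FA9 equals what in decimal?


8FA9 hex = 36777 decimal

36777


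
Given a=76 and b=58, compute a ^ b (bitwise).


76 ^ 58 = 118

118


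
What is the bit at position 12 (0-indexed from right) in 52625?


0b1100110110010001, position 12 = 0

0


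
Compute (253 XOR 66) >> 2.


Step 1: 253 ^ 66 = 191
Step 2: 191 >> 2 = 47

47


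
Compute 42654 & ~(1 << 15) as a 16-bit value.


42654 & ~(1 << 15) = 9886

9886


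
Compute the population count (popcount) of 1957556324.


0b1110100101011011111000001100100 has 16 set bits

16


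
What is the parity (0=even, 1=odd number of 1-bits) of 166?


0b10100110 has 4 ones => parity 0

0


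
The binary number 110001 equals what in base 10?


110001 in decimal = 49

49


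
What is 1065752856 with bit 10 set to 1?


1065752856 | (1 << 10) = 1065752856 | 1024 = 1065753880

1065753880


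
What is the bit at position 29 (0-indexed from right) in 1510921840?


0b1011010000011101101011001110000, position 29 = 0

0


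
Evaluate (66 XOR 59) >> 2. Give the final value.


Step 1: 66 ^ 59 = 121
Step 2: 121 >> 2 = 30

30


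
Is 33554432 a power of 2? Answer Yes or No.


0b10000000000000000000000000. Only one bit set => Yes

Yes


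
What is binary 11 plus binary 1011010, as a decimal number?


11 + 1011010 = 1011101 = 93

93


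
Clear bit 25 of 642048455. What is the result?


642048455 & ~(1 << 25) = 608494023

608494023


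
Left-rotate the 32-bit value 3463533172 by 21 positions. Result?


Rotate 0b11001110011100010101001001110100 left by 21 (32-bit) = 0b1001110100110011100111000101010 = 1318702634

1318702634


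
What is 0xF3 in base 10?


F3 hex = 243 decimal

243


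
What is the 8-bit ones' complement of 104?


104 ^ 255 = 151

151


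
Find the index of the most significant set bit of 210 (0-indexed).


0b11010010. Highest set bit at position 7

7


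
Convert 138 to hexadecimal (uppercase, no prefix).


138 = 8A hex

8A


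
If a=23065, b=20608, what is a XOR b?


23065 ^ 20608 = 2713

2713


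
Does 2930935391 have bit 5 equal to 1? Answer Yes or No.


0b10101110101100101000011001011111, bit 5 = 0. No

No


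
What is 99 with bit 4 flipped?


99 ^ (1 << 4) = 99 ^ 16 = 115

115


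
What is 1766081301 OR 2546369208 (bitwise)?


0b1101001010001000100001100010101 | 0b10010111110001101000001010111000 = 0b11111111110001101100001110111101 = 4291216317

4291216317


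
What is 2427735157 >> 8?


0b10010000101101000100110001110101 >> 8 = 0b100100001011010001001100 = 9483340

9483340


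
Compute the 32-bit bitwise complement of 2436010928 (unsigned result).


~0b10010001001100101001001110110000 = 0b1101110110011010110110001001111 = 1858956367 (32-bit unsigned)

1858956367


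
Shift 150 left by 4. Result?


0b10010110 << 4 = 0b100101100000 = 2400

2400


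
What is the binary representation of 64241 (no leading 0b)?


64241 = 1111101011110001 in binary

1111101011110001


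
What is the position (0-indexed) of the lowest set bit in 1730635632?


0b1100111001001110110011101110000. Lowest set bit at position 4

4


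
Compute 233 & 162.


0b11101001 & 0b10100010 = 0b10100000 = 160

160


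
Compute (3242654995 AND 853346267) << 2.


Step 1: 3242654995 & 853346267 = 4457747
Step 2: 4457747 << 2 = 17830988

17830988


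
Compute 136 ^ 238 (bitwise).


0b10001000 ^ 0b11101110 = 0b1100110 = 102

102


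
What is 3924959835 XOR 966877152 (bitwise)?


0b11101001111100100010001001011011 ^ 0b111001101000010101111111100000 = 0b11010000010100110111110110111011 = 3495132603

3495132603


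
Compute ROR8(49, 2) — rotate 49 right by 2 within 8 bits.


Rotate 0b110001 right by 2 (8-bit) = 0b1001100 = 76

76


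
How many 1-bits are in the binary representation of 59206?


0b1110011101000110 has 9 set bits

9


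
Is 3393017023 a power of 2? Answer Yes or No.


0b11001010001111010101010010111111. Multiple bits set => No

No


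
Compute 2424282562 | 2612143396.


0b10010000011111111001110111000010 | 0b10011011101100100010010100100100 = 0b10011011111111111011110111100110 = 2617228774

2617228774


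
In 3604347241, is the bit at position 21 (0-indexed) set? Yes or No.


0b11010110110101011111100101101001, bit 21 = 0. No

No


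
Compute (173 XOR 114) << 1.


Step 1: 173 ^ 114 = 223
Step 2: 223 << 1 = 446

446


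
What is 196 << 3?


0b11000100 << 3 = 0b11000100000 = 1568

1568


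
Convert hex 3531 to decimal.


3531 hex = 13617 decimal

13617


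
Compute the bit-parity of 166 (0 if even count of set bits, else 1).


0b10100110 has 4 ones => parity 0

0


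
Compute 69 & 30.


0b1000101 & 0b11110 = 0b100 = 4

4


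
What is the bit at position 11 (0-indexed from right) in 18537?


0b100100001101001, position 11 = 1

1


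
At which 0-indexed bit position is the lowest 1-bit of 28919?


0b111000011110111. Lowest set bit at position 0

0


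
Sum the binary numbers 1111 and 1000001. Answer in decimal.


1111 + 1000001 = 1010000 = 80

80


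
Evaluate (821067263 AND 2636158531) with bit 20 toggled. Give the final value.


Step 1: 821067263 & 2636158531 = 270537795
Step 2: 270537795 ^ (1 << 20) = 270537795 ^ 1048576 = 271586371

271586371


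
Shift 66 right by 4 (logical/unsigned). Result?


0b1000010 >> 4 = 0b100 = 4

4


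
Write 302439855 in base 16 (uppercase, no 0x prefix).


302439855 = 1206DDAF hex

1206DDAF


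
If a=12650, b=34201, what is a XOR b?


12650 ^ 34201 = 46323

46323


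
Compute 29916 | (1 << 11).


29916 | (1 << 11) = 29916 | 2048 = 31964

31964


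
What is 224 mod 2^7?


224 & 127 = 96

96


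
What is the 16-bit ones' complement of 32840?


32840 ^ 65535 = 32695

32695


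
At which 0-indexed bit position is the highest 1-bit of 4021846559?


0b11101111101110001000001000011111. Highest set bit at position 31

31


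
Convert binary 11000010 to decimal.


11000010 in decimal = 194

194


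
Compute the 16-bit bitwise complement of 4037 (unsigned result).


~0b111111000101 = 0b1111000000111010 = 61498 (16-bit unsigned)

61498


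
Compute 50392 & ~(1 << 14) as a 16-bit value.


50392 & ~(1 << 14) = 34008

34008


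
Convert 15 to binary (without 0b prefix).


15 = 1111 in binary

1111


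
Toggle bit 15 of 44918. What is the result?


44918 ^ (1 << 15) = 44918 ^ 32768 = 12150

12150


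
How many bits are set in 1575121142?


0b1011101111000100111000011110110 has 18 set bits

18


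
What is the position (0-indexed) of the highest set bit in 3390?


0b110100111110. Highest set bit at position 11

11


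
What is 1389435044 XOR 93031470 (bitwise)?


0b1010010110100010001100010100100 ^ 0b101100010111000110000101110 = 0b1010111010110101001010010001010 = 1465554058

1465554058


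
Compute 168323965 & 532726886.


0b1010000010000110101101111101 & 0b11111110000001100010001100110 = 0b1010000000000100000001100100 = 167788644

167788644


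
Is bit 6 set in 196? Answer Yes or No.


0b11000100, bit 6 = 1. Yes

Yes


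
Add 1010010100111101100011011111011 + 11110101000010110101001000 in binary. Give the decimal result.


1010010100111101100011011111011 + 11110101000010110101001000 = 1010110011100101111010001000011 = 1450374211

1450374211


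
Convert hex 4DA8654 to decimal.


4DA8654 hex = 81430100 decimal

81430100


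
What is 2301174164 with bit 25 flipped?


2301174164 ^ (1 << 25) = 2301174164 ^ 33554432 = 2334728596

2334728596


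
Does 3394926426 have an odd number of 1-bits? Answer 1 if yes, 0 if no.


0b11001010010110100111011101011010 has 18 ones => parity 0

0


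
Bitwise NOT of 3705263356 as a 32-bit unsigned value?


~0b11011100110110011101010011111100 = 0b100011001001100010101100000011 = 589703939 (32-bit unsigned)

589703939


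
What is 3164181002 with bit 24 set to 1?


3164181002 | (1 << 24) = 3164181002 | 16777216 = 3180958218

3180958218


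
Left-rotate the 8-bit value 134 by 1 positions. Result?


Rotate 0b10000110 left by 1 (8-bit) = 0b1101 = 13

13


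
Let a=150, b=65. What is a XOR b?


150 ^ 65 = 215

215


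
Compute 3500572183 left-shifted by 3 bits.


0b11010000101001100111111000010111 << 3 = 0b11010000101001100111111000010111000 = 28004577464

28004577464


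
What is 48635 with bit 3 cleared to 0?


48635 & ~(1 << 3) = 48627

48627


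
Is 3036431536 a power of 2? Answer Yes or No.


0b10110100111111000100010010110000. Multiple bits set => No

No


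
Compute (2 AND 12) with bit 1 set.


Step 1: 2 & 12 = 0
Step 2: 0 | (1 << 1) = 0 | 2 = 2

2


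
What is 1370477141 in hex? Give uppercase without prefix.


1370477141 = 51AFD255 hex

51AFD255


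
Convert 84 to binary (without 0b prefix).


84 = 1010100 in binary

1010100


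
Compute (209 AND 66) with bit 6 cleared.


Step 1: 209 & 66 = 64
Step 2: 64 & ~(1 << 6) = 0

0


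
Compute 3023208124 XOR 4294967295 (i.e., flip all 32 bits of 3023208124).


3023208124 ^ 4294967295 = 1271759171

1271759171


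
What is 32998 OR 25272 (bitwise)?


0b1000000011100110 | 0b110001010111000 = 0b1110001011111110 = 58110

58110


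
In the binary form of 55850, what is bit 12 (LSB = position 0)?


0b1101101000101010, position 12 = 1

1


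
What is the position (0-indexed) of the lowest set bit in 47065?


0b1011011111011001. Lowest set bit at position 0

0


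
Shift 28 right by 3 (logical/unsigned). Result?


0b11100 >> 3 = 0b11 = 3

3


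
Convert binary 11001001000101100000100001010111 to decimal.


11001001000101100000100001010111 in decimal = 3373664343

3373664343


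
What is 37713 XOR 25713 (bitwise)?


0b1001001101010001 ^ 0b110010001110001 = 0b1111011100100000 = 63264

63264


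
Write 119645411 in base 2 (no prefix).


119645411 = 111001000011010010011100011 in binary

111001000011010010011100011


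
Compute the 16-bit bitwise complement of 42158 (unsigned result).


~0b1010010010101110 = 0b101101101010001 = 23377 (16-bit unsigned)

23377


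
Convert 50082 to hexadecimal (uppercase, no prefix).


50082 = C3A2 hex

C3A2


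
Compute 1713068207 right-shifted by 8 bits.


0b1100110000110110101100010101111 >> 8 = 0b11001100001101101011000 = 6691672

6691672


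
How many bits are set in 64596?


0b1111110001010100 has 9 set bits

9


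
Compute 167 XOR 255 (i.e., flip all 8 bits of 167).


167 ^ 255 = 88

88


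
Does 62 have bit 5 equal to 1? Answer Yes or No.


0b111110, bit 5 = 1. Yes

Yes


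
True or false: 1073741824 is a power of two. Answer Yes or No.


0b1000000000000000000000000000000. Only one bit set => Yes

Yes


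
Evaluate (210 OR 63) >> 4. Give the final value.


Step 1: 210 | 63 = 255
Step 2: 255 >> 4 = 15

15


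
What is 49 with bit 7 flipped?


49 ^ (1 << 7) = 49 ^ 128 = 177

177


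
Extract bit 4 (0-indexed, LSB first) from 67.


0b1000011, position 4 = 0

0


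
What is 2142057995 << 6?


0b1111111101011010011011000001011 << 6 = 0b1111111101011010011011000001011000000 = 137091711680

137091711680


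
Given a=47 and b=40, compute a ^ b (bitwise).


47 ^ 40 = 7

7


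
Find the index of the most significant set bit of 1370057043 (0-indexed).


0b1010001101010010110100101010011. Highest set bit at position 30

30


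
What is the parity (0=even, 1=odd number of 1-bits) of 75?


0b1001011 has 4 ones => parity 0

0


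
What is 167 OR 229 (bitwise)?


0b10100111 | 0b11100101 = 0b11100111 = 231

231


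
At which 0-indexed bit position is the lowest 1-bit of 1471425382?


0b1010111101101000010101101100110. Lowest set bit at position 1

1


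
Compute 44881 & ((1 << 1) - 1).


44881 & 1 = 1

1


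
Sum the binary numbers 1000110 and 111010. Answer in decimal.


1000110 + 111010 = 10000000 = 128

128


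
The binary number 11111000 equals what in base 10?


11111000 in decimal = 248

248


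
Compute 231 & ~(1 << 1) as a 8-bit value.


231 & ~(1 << 1) = 229

229


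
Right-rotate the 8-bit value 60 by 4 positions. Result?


Rotate 0b111100 right by 4 (8-bit) = 0b11000011 = 195

195


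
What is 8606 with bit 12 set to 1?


8606 | (1 << 12) = 8606 | 4096 = 12702

12702


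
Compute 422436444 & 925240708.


0b11001001011011101111001011100 & 0b110111001001100000110110000100 = 0b10001001001000000110000000100 = 287575044

287575044


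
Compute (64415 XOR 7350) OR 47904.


Step 1: 64415 ^ 7350 = 59177
Step 2: 59177 | 47904 = 65321

65321


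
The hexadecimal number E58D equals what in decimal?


E58D hex = 58765 decimal

58765


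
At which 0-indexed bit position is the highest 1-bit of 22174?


0b101011010011110. Highest set bit at position 14

14


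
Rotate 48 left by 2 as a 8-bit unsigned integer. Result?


Rotate 0b110000 left by 2 (8-bit) = 0b11000000 = 192

192


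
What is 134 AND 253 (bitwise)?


0b10000110 & 0b11111101 = 0b10000100 = 132

132


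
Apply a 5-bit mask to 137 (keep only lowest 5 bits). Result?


137 & 31 = 9

9


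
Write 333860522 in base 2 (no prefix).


333860522 = 10011111001100100111010101010 in binary

10011111001100100111010101010


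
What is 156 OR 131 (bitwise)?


0b10011100 | 0b10000011 = 0b10011111 = 159

159


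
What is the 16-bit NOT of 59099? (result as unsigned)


~0b1110011011011011 = 0b1100100100100 = 6436 (16-bit unsigned)

6436


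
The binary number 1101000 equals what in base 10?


1101000 in decimal = 104

104


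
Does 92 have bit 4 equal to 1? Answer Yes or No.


0b1011100, bit 4 = 1. Yes

Yes


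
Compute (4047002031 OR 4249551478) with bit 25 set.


Step 1: 4047002031 | 4249551478 = 4252720127
Step 2: 4252720127 | (1 << 25) = 4252720127 | 33554432 = 4286274559

4286274559


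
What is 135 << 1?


0b10000111 << 1 = 0b100001110 = 270

270


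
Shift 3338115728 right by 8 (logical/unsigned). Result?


0b11000110111101111001101010010000 >> 8 = 0b110001101111011110011010 = 13039514

13039514


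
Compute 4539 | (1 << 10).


4539 | (1 << 10) = 4539 | 1024 = 5563

5563


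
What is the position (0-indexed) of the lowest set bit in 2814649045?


0b10100111110001000010001011010101. Lowest set bit at position 0

0


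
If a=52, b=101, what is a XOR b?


52 ^ 101 = 81

81


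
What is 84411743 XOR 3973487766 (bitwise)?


0b101000010000000010101011111 ^ 0b11101100110101101001110010010110 = 0b11101001110111101001100111001001 = 3923679689

3923679689


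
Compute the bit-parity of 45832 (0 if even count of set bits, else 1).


0b1011001100001000 has 6 ones => parity 0

0


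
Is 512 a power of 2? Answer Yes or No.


0b1000000000. Only one bit set => Yes

Yes


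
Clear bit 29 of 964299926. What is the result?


964299926 & ~(1 << 29) = 427429014

427429014


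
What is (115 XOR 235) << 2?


Step 1: 115 ^ 235 = 152
Step 2: 152 << 2 = 608

608


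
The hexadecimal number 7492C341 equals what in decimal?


7492C341 hex = 1955775297 decimal

1955775297


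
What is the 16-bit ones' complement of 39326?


39326 ^ 65535 = 26209

26209


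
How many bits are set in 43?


0b101011 has 4 set bits

4


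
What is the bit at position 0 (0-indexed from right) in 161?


0b10100001, position 0 = 1

1


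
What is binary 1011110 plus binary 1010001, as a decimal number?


1011110 + 1010001 = 10101111 = 175

175


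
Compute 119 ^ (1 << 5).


119 ^ (1 << 5) = 119 ^ 32 = 87

87


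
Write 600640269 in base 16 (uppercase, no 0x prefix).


600640269 = 23CD0B0D hex

23CD0B0D


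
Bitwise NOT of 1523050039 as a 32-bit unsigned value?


~0b1011010110001111110011000110111 = 0b10100101001110000001100111001000 = 2771917256 (32-bit unsigned)

2771917256


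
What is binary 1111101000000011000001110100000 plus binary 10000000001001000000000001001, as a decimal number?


1111101000000011000001110100000 + 10000000001001000000000001001 = 10001101000001100000001110101001 = 2365981609

2365981609


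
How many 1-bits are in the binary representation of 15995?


0b11111001111011 has 11 set bits

11


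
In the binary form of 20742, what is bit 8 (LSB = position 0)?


0b101000100000110, position 8 = 1

1


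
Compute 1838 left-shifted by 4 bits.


0b11100101110 << 4 = 0b111001011100000 = 29408

29408


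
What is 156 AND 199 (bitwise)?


0b10011100 & 0b11000111 = 0b10000100 = 132

132


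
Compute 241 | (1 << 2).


241 | (1 << 2) = 241 | 4 = 245

245


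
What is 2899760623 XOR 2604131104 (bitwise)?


0b10101100110101101101010111101111 ^ 0b10011011001101111110001100100000 = 0b110111111000010011011011001111 = 937506511

937506511


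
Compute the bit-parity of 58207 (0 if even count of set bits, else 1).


0b1110001101011111 has 11 ones => parity 1

1


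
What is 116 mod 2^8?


116 & 255 = 116

116


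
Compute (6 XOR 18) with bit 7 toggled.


Step 1: 6 ^ 18 = 20
Step 2: 20 ^ (1 << 7) = 20 ^ 128 = 148

148


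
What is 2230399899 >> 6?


0b10000100111100010011001110011011 >> 6 = 0b10000100111100010011001110 = 34849998

34849998


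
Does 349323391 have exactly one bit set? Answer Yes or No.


0b10100110100100100000001111111. Multiple bits set => No

No


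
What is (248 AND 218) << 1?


Step 1: 248 & 218 = 216
Step 2: 216 << 1 = 432

432


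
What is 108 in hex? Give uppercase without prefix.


108 = 6C hex

6C


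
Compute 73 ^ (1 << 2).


73 ^ (1 << 2) = 73 ^ 4 = 77

77


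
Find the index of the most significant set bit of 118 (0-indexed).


0b1110110. Highest set bit at position 6

6


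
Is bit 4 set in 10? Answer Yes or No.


0b1010, bit 4 = 0. No

No


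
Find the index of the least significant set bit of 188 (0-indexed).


0b10111100. Lowest set bit at position 2

2


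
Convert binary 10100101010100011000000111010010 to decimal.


10100101010100011000000111010010 in decimal = 2773582290

2773582290


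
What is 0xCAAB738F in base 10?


CAAB738F hex = 3400233871 decimal

3400233871


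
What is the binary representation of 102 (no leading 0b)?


102 = 1100110 in binary

1100110


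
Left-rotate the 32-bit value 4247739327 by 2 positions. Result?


Rotate 0b11111101001011110101101110111111 left by 2 (32-bit) = 0b11110100101111010110111011111111 = 4106055423

4106055423


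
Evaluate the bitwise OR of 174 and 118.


0b10101110 | 0b1110110 = 0b11111110 = 254

254


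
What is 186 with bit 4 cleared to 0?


186 & ~(1 << 4) = 170

170


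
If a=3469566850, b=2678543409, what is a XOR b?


3469566850 ^ 2678543409 = 1365915571

1365915571


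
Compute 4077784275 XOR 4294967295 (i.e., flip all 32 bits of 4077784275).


4077784275 ^ 4294967295 = 217183020

217183020


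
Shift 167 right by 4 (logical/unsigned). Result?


0b10100111 >> 4 = 0b1010 = 10

10


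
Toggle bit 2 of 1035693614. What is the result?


1035693614 ^ (1 << 2) = 1035693614 ^ 4 = 1035693610

1035693610


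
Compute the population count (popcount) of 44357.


0b1010110101000101 has 8 set bits

8


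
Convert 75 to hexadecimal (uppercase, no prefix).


75 = 4B hex

4B


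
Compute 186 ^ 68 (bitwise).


0b10111010 ^ 0b1000100 = 0b11111110 = 254

254


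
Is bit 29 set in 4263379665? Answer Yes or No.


0b11111110000111100000001011010001, bit 29 = 1. Yes

Yes


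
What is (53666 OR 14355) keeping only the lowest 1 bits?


Step 1: 53666 | 14355 = 63923
Step 2: 63923 & 1 = 1

1


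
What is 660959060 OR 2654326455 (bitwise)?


0b100111011001010110111101010100 | 0b10011110001101011100111010110111 = 0b10111111011101011110111111110111 = 3212177399

3212177399


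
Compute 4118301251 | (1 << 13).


4118301251 | (1 << 13) = 4118301251 | 8192 = 4118309443

4118309443


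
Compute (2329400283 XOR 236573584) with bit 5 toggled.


Step 1: 2329400283 ^ 236573584 = 2228093003
Step 2: 2228093003 ^ (1 << 5) = 2228093003 ^ 32 = 2228093035

2228093035


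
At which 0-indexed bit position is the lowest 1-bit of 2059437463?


0b1111010110000001000010110010111. Lowest set bit at position 0

0


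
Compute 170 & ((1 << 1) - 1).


170 & 1 = 0

0


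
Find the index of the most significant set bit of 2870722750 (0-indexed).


0b10101011000110111100000010111110. Highest set bit at position 31

31


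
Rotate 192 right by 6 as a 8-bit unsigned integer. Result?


Rotate 0b11000000 right by 6 (8-bit) = 0b11 = 3

3


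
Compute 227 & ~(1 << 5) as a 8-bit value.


227 & ~(1 << 5) = 195

195


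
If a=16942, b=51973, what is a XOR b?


16942 ^ 51973 = 35115

35115


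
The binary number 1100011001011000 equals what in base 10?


1100011001011000 in decimal = 50776

50776


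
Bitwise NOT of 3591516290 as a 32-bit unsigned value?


~0b11010110000100100011000010000010 = 0b101001111011011100111101111101 = 703451005 (32-bit unsigned)

703451005


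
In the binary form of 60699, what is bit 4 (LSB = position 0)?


0b1110110100011011, position 4 = 1

1


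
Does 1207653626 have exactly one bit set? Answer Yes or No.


0b1000111111110110101010011111010. Multiple bits set => No

No


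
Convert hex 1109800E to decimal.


1109800E hex = 285835278 decimal

285835278


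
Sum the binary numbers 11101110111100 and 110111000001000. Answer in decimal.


11101110111100 + 110111000001000 = 1010100111000100 = 43460

43460


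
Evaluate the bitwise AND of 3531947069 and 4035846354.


0b11010010100001010011110000111101 & 0b11110000100011100010000011010010 = 0b11010000100001000010000000010000 = 3498319888

3498319888


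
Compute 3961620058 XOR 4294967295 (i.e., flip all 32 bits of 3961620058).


3961620058 ^ 4294967295 = 333347237

333347237
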